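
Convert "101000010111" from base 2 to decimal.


Input: "101000010111" in base 2
Positional expansion:
  Digit '1' (value 1) x 2^11 = 2048
  Digit '0' (value 0) x 2^10 = 0
  Digit '1' (value 1) x 2^9 = 512
  Digit '0' (value 0) x 2^8 = 0
  Digit '0' (value 0) x 2^7 = 0
  Digit '0' (value 0) x 2^6 = 0
  Digit '0' (value 0) x 2^5 = 0
  Digit '1' (value 1) x 2^4 = 16
  Digit '0' (value 0) x 2^3 = 0
  Digit '1' (value 1) x 2^2 = 4
  Digit '1' (value 1) x 2^1 = 2
  Digit '1' (value 1) x 2^0 = 1
Sum = 2583

2583


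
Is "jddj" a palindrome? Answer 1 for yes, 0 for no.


Input: jddj
Reversed: jddj
  Compare pos 0 ('j') with pos 3 ('j'): match
  Compare pos 1 ('d') with pos 2 ('d'): match
Result: palindrome

1


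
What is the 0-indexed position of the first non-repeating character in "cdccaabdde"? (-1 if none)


Input: cdccaabdde
Character frequencies:
  'a': 2
  'b': 1
  'c': 3
  'd': 3
  'e': 1
Scanning left to right for freq == 1:
  Position 0 ('c'): freq=3, skip
  Position 1 ('d'): freq=3, skip
  Position 2 ('c'): freq=3, skip
  Position 3 ('c'): freq=3, skip
  Position 4 ('a'): freq=2, skip
  Position 5 ('a'): freq=2, skip
  Position 6 ('b'): unique! => answer = 6

6


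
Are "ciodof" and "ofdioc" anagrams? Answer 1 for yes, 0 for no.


Strings: "ciodof", "ofdioc"
Sorted first:  cdfioo
Sorted second: cdfioo
Sorted forms match => anagrams

1


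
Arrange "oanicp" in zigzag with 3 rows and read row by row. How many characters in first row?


Zigzag "oanicp" into 3 rows:
Placing characters:
  'o' => row 0
  'a' => row 1
  'n' => row 2
  'i' => row 1
  'c' => row 0
  'p' => row 1
Rows:
  Row 0: "oc"
  Row 1: "aip"
  Row 2: "n"
First row length: 2

2


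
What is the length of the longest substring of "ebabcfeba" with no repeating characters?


Input: "ebabcfeba"
Sliding window (track last position of each char):
  Position 0 ('e'): window [0,0] length 1 -- new best
  Position 1 ('b'): window [0,1] length 2 -- new best
  Position 2 ('a'): window [0,2] length 3 -- new best
  Position 3 ('b'): repeat (last at 1), move window start to 2
  Position 3 ('b'): window [2,3] length 2
  Position 4 ('c'): window [2,4] length 3
  Position 5 ('f'): window [2,5] length 4 -- new best
  Position 6 ('e'): window [2,6] length 5 -- new best
  Position 7 ('b'): repeat (last at 3), move window start to 4
  Position 7 ('b'): window [4,7] length 4
  Position 8 ('a'): window [4,8] length 5
Longest substring with no repeats: "abcfe" with length 5

5


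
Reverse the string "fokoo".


Input: fokoo
Reading characters right to left:
  Position 4: 'o'
  Position 3: 'o'
  Position 2: 'k'
  Position 1: 'o'
  Position 0: 'f'
Reversed: ookof

ookof


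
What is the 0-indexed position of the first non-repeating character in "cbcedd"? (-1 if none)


Input: cbcedd
Character frequencies:
  'b': 1
  'c': 2
  'd': 2
  'e': 1
Scanning left to right for freq == 1:
  Position 0 ('c'): freq=2, skip
  Position 1 ('b'): unique! => answer = 1

1


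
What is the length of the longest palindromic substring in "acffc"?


Input: "acffc"
Checking substrings for palindromes:
  [1:5] "cffc" (len 4) => palindrome
  [2:4] "ff" (len 2) => palindrome
Longest palindromic substring: "cffc" with length 4

4


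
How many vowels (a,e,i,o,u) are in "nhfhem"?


Input: nhfhem
Checking each character:
  'n' at position 0: consonant
  'h' at position 1: consonant
  'f' at position 2: consonant
  'h' at position 3: consonant
  'e' at position 4: vowel (running total: 1)
  'm' at position 5: consonant
Total vowels: 1

1


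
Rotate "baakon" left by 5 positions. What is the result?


Input: "baakon", rotate left by 5
First 5 characters: "baako"
Remaining characters: "n"
Concatenate remaining + first: "n" + "baako" = "nbaako"

nbaako


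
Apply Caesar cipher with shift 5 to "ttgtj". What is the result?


Caesar cipher: shift "ttgtj" by 5
  't' (pos 19) + 5 = pos 24 = 'y'
  't' (pos 19) + 5 = pos 24 = 'y'
  'g' (pos 6) + 5 = pos 11 = 'l'
  't' (pos 19) + 5 = pos 24 = 'y'
  'j' (pos 9) + 5 = pos 14 = 'o'
Result: yylyo

yylyo


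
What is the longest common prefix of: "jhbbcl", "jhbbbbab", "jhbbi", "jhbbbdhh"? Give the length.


Words: jhbbcl, jhbbbbab, jhbbi, jhbbbdhh
  Position 0: all 'j' => match
  Position 1: all 'h' => match
  Position 2: all 'b' => match
  Position 3: all 'b' => match
  Position 4: ('c', 'b', 'i', 'b') => mismatch, stop
LCP = "jhbb" (length 4)

4


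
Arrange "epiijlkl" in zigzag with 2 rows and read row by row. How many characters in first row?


Zigzag "epiijlkl" into 2 rows:
Placing characters:
  'e' => row 0
  'p' => row 1
  'i' => row 0
  'i' => row 1
  'j' => row 0
  'l' => row 1
  'k' => row 0
  'l' => row 1
Rows:
  Row 0: "eijk"
  Row 1: "pill"
First row length: 4

4


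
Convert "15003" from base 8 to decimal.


Input: "15003" in base 8
Positional expansion:
  Digit '1' (value 1) x 8^4 = 4096
  Digit '5' (value 5) x 8^3 = 2560
  Digit '0' (value 0) x 8^2 = 0
  Digit '0' (value 0) x 8^1 = 0
  Digit '3' (value 3) x 8^0 = 3
Sum = 6659

6659


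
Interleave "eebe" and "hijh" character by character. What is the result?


Interleaving "eebe" and "hijh":
  Position 0: 'e' from first, 'h' from second => "eh"
  Position 1: 'e' from first, 'i' from second => "ei"
  Position 2: 'b' from first, 'j' from second => "bj"
  Position 3: 'e' from first, 'h' from second => "eh"
Result: eheibjeh

eheibjeh


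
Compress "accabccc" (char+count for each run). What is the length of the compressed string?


Input: accabccc
Runs:
  'a' x 1 => "a1"
  'c' x 2 => "c2"
  'a' x 1 => "a1"
  'b' x 1 => "b1"
  'c' x 3 => "c3"
Compressed: "a1c2a1b1c3"
Compressed length: 10

10


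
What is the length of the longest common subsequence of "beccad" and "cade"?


LCS of "beccad" and "cade"
DP table:
           c    a    d    e
      0    0    0    0    0
  b   0    0    0    0    0
  e   0    0    0    0    1
  c   0    1    1    1    1
  c   0    1    1    1    1
  a   0    1    2    2    2
  d   0    1    2    3    3
LCS length = dp[6][4] = 3

3


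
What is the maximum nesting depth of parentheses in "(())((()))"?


Input: "(())((()))"
Tracking depth:
  Position 0 '(': depth becomes 1
  Position 1 '(': depth becomes 2
  Position 2 ')': depth becomes 1
  Position 3 ')': depth becomes 0
  Position 4 '(': depth becomes 1
  Position 5 '(': depth becomes 2
  Position 6 '(': depth becomes 3
  Position 7 ')': depth becomes 2
  Position 8 ')': depth becomes 1
  Position 9 ')': depth becomes 0
Maximum depth reached: 3

3


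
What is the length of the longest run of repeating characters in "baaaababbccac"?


Input: "baaaababbccac"
Scanning for longest run:
  Position 1 ('a'): new char, reset run to 1
  Position 2 ('a'): continues run of 'a', length=2
  Position 3 ('a'): continues run of 'a', length=3
  Position 4 ('a'): continues run of 'a', length=4
  Position 5 ('b'): new char, reset run to 1
  Position 6 ('a'): new char, reset run to 1
  Position 7 ('b'): new char, reset run to 1
  Position 8 ('b'): continues run of 'b', length=2
  Position 9 ('c'): new char, reset run to 1
  Position 10 ('c'): continues run of 'c', length=2
  Position 11 ('a'): new char, reset run to 1
  Position 12 ('c'): new char, reset run to 1
Longest run: 'a' with length 4

4


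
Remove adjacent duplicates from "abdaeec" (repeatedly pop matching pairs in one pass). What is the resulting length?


Input: abdaeec
Stack-based adjacent duplicate removal:
  Read 'a': push. Stack: a
  Read 'b': push. Stack: ab
  Read 'd': push. Stack: abd
  Read 'a': push. Stack: abda
  Read 'e': push. Stack: abdae
  Read 'e': matches stack top 'e' => pop. Stack: abda
  Read 'c': push. Stack: abdac
Final stack: "abdac" (length 5)

5


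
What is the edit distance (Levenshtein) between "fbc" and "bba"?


Computing edit distance: "fbc" -> "bba"
DP table:
           b    b    a
      0    1    2    3
  f   1    1    2    3
  b   2    1    1    2
  c   3    2    2    2
Edit distance = dp[3][3] = 2

2


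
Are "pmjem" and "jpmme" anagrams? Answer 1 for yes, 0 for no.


Strings: "pmjem", "jpmme"
Sorted first:  ejmmp
Sorted second: ejmmp
Sorted forms match => anagrams

1


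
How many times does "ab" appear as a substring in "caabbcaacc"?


Searching for "ab" in "caabbcaacc"
Scanning each position:
  Position 0: "ca" => no
  Position 1: "aa" => no
  Position 2: "ab" => MATCH
  Position 3: "bb" => no
  Position 4: "bc" => no
  Position 5: "ca" => no
  Position 6: "aa" => no
  Position 7: "ac" => no
  Position 8: "cc" => no
Total occurrences: 1

1


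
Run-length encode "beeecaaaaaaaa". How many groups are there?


Input: beeecaaaaaaaa
Scanning for consecutive runs:
  Group 1: 'b' x 1 (positions 0-0)
  Group 2: 'e' x 3 (positions 1-3)
  Group 3: 'c' x 1 (positions 4-4)
  Group 4: 'a' x 8 (positions 5-12)
Total groups: 4

4


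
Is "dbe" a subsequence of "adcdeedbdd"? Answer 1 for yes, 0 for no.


Check if "dbe" is a subsequence of "adcdeedbdd"
Greedy scan:
  Position 0 ('a'): no match needed
  Position 1 ('d'): matches sub[0] = 'd'
  Position 2 ('c'): no match needed
  Position 3 ('d'): no match needed
  Position 4 ('e'): no match needed
  Position 5 ('e'): no match needed
  Position 6 ('d'): no match needed
  Position 7 ('b'): matches sub[1] = 'b'
  Position 8 ('d'): no match needed
  Position 9 ('d'): no match needed
Only matched 2/3 characters => not a subsequence

0


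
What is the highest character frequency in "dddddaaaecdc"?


Input: dddddaaaecdc
Character counts:
  'a': 3
  'c': 2
  'd': 6
  'e': 1
Maximum frequency: 6

6


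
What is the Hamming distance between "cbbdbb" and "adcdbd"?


Comparing "cbbdbb" and "adcdbd" position by position:
  Position 0: 'c' vs 'a' => differ
  Position 1: 'b' vs 'd' => differ
  Position 2: 'b' vs 'c' => differ
  Position 3: 'd' vs 'd' => same
  Position 4: 'b' vs 'b' => same
  Position 5: 'b' vs 'd' => differ
Total differences (Hamming distance): 4

4


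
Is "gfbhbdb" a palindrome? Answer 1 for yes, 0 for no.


Input: gfbhbdb
Reversed: bdbhbfg
  Compare pos 0 ('g') with pos 6 ('b'): MISMATCH
  Compare pos 1 ('f') with pos 5 ('d'): MISMATCH
  Compare pos 2 ('b') with pos 4 ('b'): match
Result: not a palindrome

0


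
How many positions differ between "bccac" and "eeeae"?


Comparing "bccac" and "eeeae" position by position:
  Position 0: 'b' vs 'e' => DIFFER
  Position 1: 'c' vs 'e' => DIFFER
  Position 2: 'c' vs 'e' => DIFFER
  Position 3: 'a' vs 'a' => same
  Position 4: 'c' vs 'e' => DIFFER
Positions that differ: 4

4


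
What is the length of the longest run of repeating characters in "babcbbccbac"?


Input: "babcbbccbac"
Scanning for longest run:
  Position 1 ('a'): new char, reset run to 1
  Position 2 ('b'): new char, reset run to 1
  Position 3 ('c'): new char, reset run to 1
  Position 4 ('b'): new char, reset run to 1
  Position 5 ('b'): continues run of 'b', length=2
  Position 6 ('c'): new char, reset run to 1
  Position 7 ('c'): continues run of 'c', length=2
  Position 8 ('b'): new char, reset run to 1
  Position 9 ('a'): new char, reset run to 1
  Position 10 ('c'): new char, reset run to 1
Longest run: 'b' with length 2

2


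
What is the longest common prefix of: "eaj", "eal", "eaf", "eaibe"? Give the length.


Words: eaj, eal, eaf, eaibe
  Position 0: all 'e' => match
  Position 1: all 'a' => match
  Position 2: ('j', 'l', 'f', 'i') => mismatch, stop
LCP = "ea" (length 2)

2


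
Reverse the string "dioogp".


Input: dioogp
Reading characters right to left:
  Position 5: 'p'
  Position 4: 'g'
  Position 3: 'o'
  Position 2: 'o'
  Position 1: 'i'
  Position 0: 'd'
Reversed: pgooid

pgooid


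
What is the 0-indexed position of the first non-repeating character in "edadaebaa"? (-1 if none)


Input: edadaebaa
Character frequencies:
  'a': 4
  'b': 1
  'd': 2
  'e': 2
Scanning left to right for freq == 1:
  Position 0 ('e'): freq=2, skip
  Position 1 ('d'): freq=2, skip
  Position 2 ('a'): freq=4, skip
  Position 3 ('d'): freq=2, skip
  Position 4 ('a'): freq=4, skip
  Position 5 ('e'): freq=2, skip
  Position 6 ('b'): unique! => answer = 6

6


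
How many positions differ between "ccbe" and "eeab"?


Comparing "ccbe" and "eeab" position by position:
  Position 0: 'c' vs 'e' => DIFFER
  Position 1: 'c' vs 'e' => DIFFER
  Position 2: 'b' vs 'a' => DIFFER
  Position 3: 'e' vs 'b' => DIFFER
Positions that differ: 4

4


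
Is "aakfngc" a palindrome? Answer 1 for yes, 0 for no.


Input: aakfngc
Reversed: cgnfkaa
  Compare pos 0 ('a') with pos 6 ('c'): MISMATCH
  Compare pos 1 ('a') with pos 5 ('g'): MISMATCH
  Compare pos 2 ('k') with pos 4 ('n'): MISMATCH
Result: not a palindrome

0


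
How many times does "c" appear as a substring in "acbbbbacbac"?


Searching for "c" in "acbbbbacbac"
Scanning each position:
  Position 0: "a" => no
  Position 1: "c" => MATCH
  Position 2: "b" => no
  Position 3: "b" => no
  Position 4: "b" => no
  Position 5: "b" => no
  Position 6: "a" => no
  Position 7: "c" => MATCH
  Position 8: "b" => no
  Position 9: "a" => no
  Position 10: "c" => MATCH
Total occurrences: 3

3


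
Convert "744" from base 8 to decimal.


Input: "744" in base 8
Positional expansion:
  Digit '7' (value 7) x 8^2 = 448
  Digit '4' (value 4) x 8^1 = 32
  Digit '4' (value 4) x 8^0 = 4
Sum = 484

484


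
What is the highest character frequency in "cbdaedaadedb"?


Input: cbdaedaadedb
Character counts:
  'a': 3
  'b': 2
  'c': 1
  'd': 4
  'e': 2
Maximum frequency: 4

4


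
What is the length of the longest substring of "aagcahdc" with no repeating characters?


Input: "aagcahdc"
Sliding window (track last position of each char):
  Position 0 ('a'): window [0,0] length 1 -- new best
  Position 1 ('a'): repeat (last at 0), move window start to 1
  Position 1 ('a'): window [1,1] length 1
  Position 2 ('g'): window [1,2] length 2 -- new best
  Position 3 ('c'): window [1,3] length 3 -- new best
  Position 4 ('a'): repeat (last at 1), move window start to 2
  Position 4 ('a'): window [2,4] length 3
  Position 5 ('h'): window [2,5] length 4 -- new best
  Position 6 ('d'): window [2,6] length 5 -- new best
  Position 7 ('c'): repeat (last at 3), move window start to 4
  Position 7 ('c'): window [4,7] length 4
Longest substring with no repeats: "gcahd" with length 5

5


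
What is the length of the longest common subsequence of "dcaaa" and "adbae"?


LCS of "dcaaa" and "adbae"
DP table:
           a    d    b    a    e
      0    0    0    0    0    0
  d   0    0    1    1    1    1
  c   0    0    1    1    1    1
  a   0    1    1    1    2    2
  a   0    1    1    1    2    2
  a   0    1    1    1    2    2
LCS length = dp[5][5] = 2

2


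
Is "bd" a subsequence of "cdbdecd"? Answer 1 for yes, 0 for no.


Check if "bd" is a subsequence of "cdbdecd"
Greedy scan:
  Position 0 ('c'): no match needed
  Position 1 ('d'): no match needed
  Position 2 ('b'): matches sub[0] = 'b'
  Position 3 ('d'): matches sub[1] = 'd'
  Position 4 ('e'): no match needed
  Position 5 ('c'): no match needed
  Position 6 ('d'): no match needed
All 2 characters matched => is a subsequence

1


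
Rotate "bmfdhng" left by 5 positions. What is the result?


Input: "bmfdhng", rotate left by 5
First 5 characters: "bmfdh"
Remaining characters: "ng"
Concatenate remaining + first: "ng" + "bmfdh" = "ngbmfdh"

ngbmfdh


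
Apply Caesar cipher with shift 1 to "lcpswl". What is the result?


Caesar cipher: shift "lcpswl" by 1
  'l' (pos 11) + 1 = pos 12 = 'm'
  'c' (pos 2) + 1 = pos 3 = 'd'
  'p' (pos 15) + 1 = pos 16 = 'q'
  's' (pos 18) + 1 = pos 19 = 't'
  'w' (pos 22) + 1 = pos 23 = 'x'
  'l' (pos 11) + 1 = pos 12 = 'm'
Result: mdqtxm

mdqtxm


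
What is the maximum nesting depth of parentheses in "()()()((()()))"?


Input: "()()()((()()))"
Tracking depth:
  Position 0 '(': depth becomes 1
  Position 1 ')': depth becomes 0
  Position 2 '(': depth becomes 1
  Position 3 ')': depth becomes 0
  Position 4 '(': depth becomes 1
  Position 5 ')': depth becomes 0
  Position 6 '(': depth becomes 1
  Position 7 '(': depth becomes 2
  Position 8 '(': depth becomes 3
  Position 9 ')': depth becomes 2
  Position 10 '(': depth becomes 3
  Position 11 ')': depth becomes 2
  Position 12 ')': depth becomes 1
  Position 13 ')': depth becomes 0
Maximum depth reached: 3

3


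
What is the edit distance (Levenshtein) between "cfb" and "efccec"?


Computing edit distance: "cfb" -> "efccec"
DP table:
           e    f    c    c    e    c
      0    1    2    3    4    5    6
  c   1    1    2    2    3    4    5
  f   2    2    1    2    3    4    5
  b   3    3    2    2    3    4    5
Edit distance = dp[3][6] = 5

5


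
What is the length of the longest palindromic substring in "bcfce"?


Input: "bcfce"
Checking substrings for palindromes:
  [1:4] "cfc" (len 3) => palindrome
Longest palindromic substring: "cfc" with length 3

3


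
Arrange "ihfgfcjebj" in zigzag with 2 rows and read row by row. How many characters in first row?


Zigzag "ihfgfcjebj" into 2 rows:
Placing characters:
  'i' => row 0
  'h' => row 1
  'f' => row 0
  'g' => row 1
  'f' => row 0
  'c' => row 1
  'j' => row 0
  'e' => row 1
  'b' => row 0
  'j' => row 1
Rows:
  Row 0: "iffjb"
  Row 1: "hgcej"
First row length: 5

5


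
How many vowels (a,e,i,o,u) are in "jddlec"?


Input: jddlec
Checking each character:
  'j' at position 0: consonant
  'd' at position 1: consonant
  'd' at position 2: consonant
  'l' at position 3: consonant
  'e' at position 4: vowel (running total: 1)
  'c' at position 5: consonant
Total vowels: 1

1


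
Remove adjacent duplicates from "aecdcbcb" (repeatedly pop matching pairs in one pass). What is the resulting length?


Input: aecdcbcb
Stack-based adjacent duplicate removal:
  Read 'a': push. Stack: a
  Read 'e': push. Stack: ae
  Read 'c': push. Stack: aec
  Read 'd': push. Stack: aecd
  Read 'c': push. Stack: aecdc
  Read 'b': push. Stack: aecdcb
  Read 'c': push. Stack: aecdcbc
  Read 'b': push. Stack: aecdcbcb
Final stack: "aecdcbcb" (length 8)

8


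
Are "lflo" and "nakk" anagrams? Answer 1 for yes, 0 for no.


Strings: "lflo", "nakk"
Sorted first:  fllo
Sorted second: akkn
Differ at position 0: 'f' vs 'a' => not anagrams

0


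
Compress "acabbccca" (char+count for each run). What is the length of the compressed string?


Input: acabbccca
Runs:
  'a' x 1 => "a1"
  'c' x 1 => "c1"
  'a' x 1 => "a1"
  'b' x 2 => "b2"
  'c' x 3 => "c3"
  'a' x 1 => "a1"
Compressed: "a1c1a1b2c3a1"
Compressed length: 12

12


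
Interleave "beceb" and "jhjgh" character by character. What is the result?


Interleaving "beceb" and "jhjgh":
  Position 0: 'b' from first, 'j' from second => "bj"
  Position 1: 'e' from first, 'h' from second => "eh"
  Position 2: 'c' from first, 'j' from second => "cj"
  Position 3: 'e' from first, 'g' from second => "eg"
  Position 4: 'b' from first, 'h' from second => "bh"
Result: bjehcjegbh

bjehcjegbh


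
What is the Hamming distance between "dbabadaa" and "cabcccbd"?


Comparing "dbabadaa" and "cabcccbd" position by position:
  Position 0: 'd' vs 'c' => differ
  Position 1: 'b' vs 'a' => differ
  Position 2: 'a' vs 'b' => differ
  Position 3: 'b' vs 'c' => differ
  Position 4: 'a' vs 'c' => differ
  Position 5: 'd' vs 'c' => differ
  Position 6: 'a' vs 'b' => differ
  Position 7: 'a' vs 'd' => differ
Total differences (Hamming distance): 8

8


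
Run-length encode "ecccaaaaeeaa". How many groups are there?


Input: ecccaaaaeeaa
Scanning for consecutive runs:
  Group 1: 'e' x 1 (positions 0-0)
  Group 2: 'c' x 3 (positions 1-3)
  Group 3: 'a' x 4 (positions 4-7)
  Group 4: 'e' x 2 (positions 8-9)
  Group 5: 'a' x 2 (positions 10-11)
Total groups: 5

5


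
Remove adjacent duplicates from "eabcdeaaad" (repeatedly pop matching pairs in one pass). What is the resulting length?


Input: eabcdeaaad
Stack-based adjacent duplicate removal:
  Read 'e': push. Stack: e
  Read 'a': push. Stack: ea
  Read 'b': push. Stack: eab
  Read 'c': push. Stack: eabc
  Read 'd': push. Stack: eabcd
  Read 'e': push. Stack: eabcde
  Read 'a': push. Stack: eabcdea
  Read 'a': matches stack top 'a' => pop. Stack: eabcde
  Read 'a': push. Stack: eabcdea
  Read 'd': push. Stack: eabcdead
Final stack: "eabcdead" (length 8)

8


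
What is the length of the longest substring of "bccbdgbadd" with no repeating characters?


Input: "bccbdgbadd"
Sliding window (track last position of each char):
  Position 0 ('b'): window [0,0] length 1 -- new best
  Position 1 ('c'): window [0,1] length 2 -- new best
  Position 2 ('c'): repeat (last at 1), move window start to 2
  Position 2 ('c'): window [2,2] length 1
  Position 3 ('b'): window [2,3] length 2
  Position 4 ('d'): window [2,4] length 3 -- new best
  Position 5 ('g'): window [2,5] length 4 -- new best
  Position 6 ('b'): repeat (last at 3), move window start to 4
  Position 6 ('b'): window [4,6] length 3
  Position 7 ('a'): window [4,7] length 4
  Position 8 ('d'): repeat (last at 4), move window start to 5
  Position 8 ('d'): window [5,8] length 4
  Position 9 ('d'): repeat (last at 8), move window start to 9
  Position 9 ('d'): window [9,9] length 1
Longest substring with no repeats: "cbdg" with length 4

4


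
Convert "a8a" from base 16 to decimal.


Input: "a8a" in base 16
Positional expansion:
  Digit 'a' (value 10) x 16^2 = 2560
  Digit '8' (value 8) x 16^1 = 128
  Digit 'a' (value 10) x 16^0 = 10
Sum = 2698

2698


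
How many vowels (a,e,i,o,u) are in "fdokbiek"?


Input: fdokbiek
Checking each character:
  'f' at position 0: consonant
  'd' at position 1: consonant
  'o' at position 2: vowel (running total: 1)
  'k' at position 3: consonant
  'b' at position 4: consonant
  'i' at position 5: vowel (running total: 2)
  'e' at position 6: vowel (running total: 3)
  'k' at position 7: consonant
Total vowels: 3

3


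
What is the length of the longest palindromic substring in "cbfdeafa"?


Input: "cbfdeafa"
Checking substrings for palindromes:
  [5:8] "afa" (len 3) => palindrome
Longest palindromic substring: "afa" with length 3

3


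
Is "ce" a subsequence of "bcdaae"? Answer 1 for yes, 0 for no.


Check if "ce" is a subsequence of "bcdaae"
Greedy scan:
  Position 0 ('b'): no match needed
  Position 1 ('c'): matches sub[0] = 'c'
  Position 2 ('d'): no match needed
  Position 3 ('a'): no match needed
  Position 4 ('a'): no match needed
  Position 5 ('e'): matches sub[1] = 'e'
All 2 characters matched => is a subsequence

1


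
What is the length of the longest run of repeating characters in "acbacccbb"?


Input: "acbacccbb"
Scanning for longest run:
  Position 1 ('c'): new char, reset run to 1
  Position 2 ('b'): new char, reset run to 1
  Position 3 ('a'): new char, reset run to 1
  Position 4 ('c'): new char, reset run to 1
  Position 5 ('c'): continues run of 'c', length=2
  Position 6 ('c'): continues run of 'c', length=3
  Position 7 ('b'): new char, reset run to 1
  Position 8 ('b'): continues run of 'b', length=2
Longest run: 'c' with length 3

3


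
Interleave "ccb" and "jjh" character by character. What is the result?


Interleaving "ccb" and "jjh":
  Position 0: 'c' from first, 'j' from second => "cj"
  Position 1: 'c' from first, 'j' from second => "cj"
  Position 2: 'b' from first, 'h' from second => "bh"
Result: cjcjbh

cjcjbh


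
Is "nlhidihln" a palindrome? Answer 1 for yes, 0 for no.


Input: nlhidihln
Reversed: nlhidihln
  Compare pos 0 ('n') with pos 8 ('n'): match
  Compare pos 1 ('l') with pos 7 ('l'): match
  Compare pos 2 ('h') with pos 6 ('h'): match
  Compare pos 3 ('i') with pos 5 ('i'): match
Result: palindrome

1


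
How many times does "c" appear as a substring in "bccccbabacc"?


Searching for "c" in "bccccbabacc"
Scanning each position:
  Position 0: "b" => no
  Position 1: "c" => MATCH
  Position 2: "c" => MATCH
  Position 3: "c" => MATCH
  Position 4: "c" => MATCH
  Position 5: "b" => no
  Position 6: "a" => no
  Position 7: "b" => no
  Position 8: "a" => no
  Position 9: "c" => MATCH
  Position 10: "c" => MATCH
Total occurrences: 6

6


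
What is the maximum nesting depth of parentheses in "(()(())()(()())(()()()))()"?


Input: "(()(())()(()())(()()()))()"
Tracking depth:
  Position 0 '(': depth becomes 1
  Position 1 '(': depth becomes 2
  Position 2 ')': depth becomes 1
  Position 3 '(': depth becomes 2
  Position 4 '(': depth becomes 3
  Position 5 ')': depth becomes 2
  Position 6 ')': depth becomes 1
  Position 7 '(': depth becomes 2
  Position 8 ')': depth becomes 1
  Position 9 '(': depth becomes 2
  Position 10 '(': depth becomes 3
  Position 11 ')': depth becomes 2
  Position 12 '(': depth becomes 3
  Position 13 ')': depth becomes 2
  Position 14 ')': depth becomes 1
  Position 15 '(': depth becomes 2
  Position 16 '(': depth becomes 3
  Position 17 ')': depth becomes 2
  Position 18 '(': depth becomes 3
  Position 19 ')': depth becomes 2
  Position 20 '(': depth becomes 3
  Position 21 ')': depth becomes 2
  Position 22 ')': depth becomes 1
  Position 23 ')': depth becomes 0
  Position 24 '(': depth becomes 1
  Position 25 ')': depth becomes 0
Maximum depth reached: 3

3


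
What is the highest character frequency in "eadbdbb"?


Input: eadbdbb
Character counts:
  'a': 1
  'b': 3
  'd': 2
  'e': 1
Maximum frequency: 3

3


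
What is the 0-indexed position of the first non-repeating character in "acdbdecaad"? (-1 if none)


Input: acdbdecaad
Character frequencies:
  'a': 3
  'b': 1
  'c': 2
  'd': 3
  'e': 1
Scanning left to right for freq == 1:
  Position 0 ('a'): freq=3, skip
  Position 1 ('c'): freq=2, skip
  Position 2 ('d'): freq=3, skip
  Position 3 ('b'): unique! => answer = 3

3


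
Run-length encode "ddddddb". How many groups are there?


Input: ddddddb
Scanning for consecutive runs:
  Group 1: 'd' x 6 (positions 0-5)
  Group 2: 'b' x 1 (positions 6-6)
Total groups: 2

2


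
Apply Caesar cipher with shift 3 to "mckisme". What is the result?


Caesar cipher: shift "mckisme" by 3
  'm' (pos 12) + 3 = pos 15 = 'p'
  'c' (pos 2) + 3 = pos 5 = 'f'
  'k' (pos 10) + 3 = pos 13 = 'n'
  'i' (pos 8) + 3 = pos 11 = 'l'
  's' (pos 18) + 3 = pos 21 = 'v'
  'm' (pos 12) + 3 = pos 15 = 'p'
  'e' (pos 4) + 3 = pos 7 = 'h'
Result: pfnlvph

pfnlvph


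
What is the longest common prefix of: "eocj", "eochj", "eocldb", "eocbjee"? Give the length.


Words: eocj, eochj, eocldb, eocbjee
  Position 0: all 'e' => match
  Position 1: all 'o' => match
  Position 2: all 'c' => match
  Position 3: ('j', 'h', 'l', 'b') => mismatch, stop
LCP = "eoc" (length 3)

3


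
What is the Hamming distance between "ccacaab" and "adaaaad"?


Comparing "ccacaab" and "adaaaad" position by position:
  Position 0: 'c' vs 'a' => differ
  Position 1: 'c' vs 'd' => differ
  Position 2: 'a' vs 'a' => same
  Position 3: 'c' vs 'a' => differ
  Position 4: 'a' vs 'a' => same
  Position 5: 'a' vs 'a' => same
  Position 6: 'b' vs 'd' => differ
Total differences (Hamming distance): 4

4


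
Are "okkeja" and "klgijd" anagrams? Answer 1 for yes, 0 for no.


Strings: "okkeja", "klgijd"
Sorted first:  aejkko
Sorted second: dgijkl
Differ at position 0: 'a' vs 'd' => not anagrams

0


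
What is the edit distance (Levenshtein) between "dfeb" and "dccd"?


Computing edit distance: "dfeb" -> "dccd"
DP table:
           d    c    c    d
      0    1    2    3    4
  d   1    0    1    2    3
  f   2    1    1    2    3
  e   3    2    2    2    3
  b   4    3    3    3    3
Edit distance = dp[4][4] = 3

3


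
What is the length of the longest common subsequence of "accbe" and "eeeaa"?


LCS of "accbe" and "eeeaa"
DP table:
           e    e    e    a    a
      0    0    0    0    0    0
  a   0    0    0    0    1    1
  c   0    0    0    0    1    1
  c   0    0    0    0    1    1
  b   0    0    0    0    1    1
  e   0    1    1    1    1    1
LCS length = dp[5][5] = 1

1


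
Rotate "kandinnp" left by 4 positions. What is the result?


Input: "kandinnp", rotate left by 4
First 4 characters: "kand"
Remaining characters: "innp"
Concatenate remaining + first: "innp" + "kand" = "innpkand"

innpkand


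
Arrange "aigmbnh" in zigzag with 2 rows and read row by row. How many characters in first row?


Zigzag "aigmbnh" into 2 rows:
Placing characters:
  'a' => row 0
  'i' => row 1
  'g' => row 0
  'm' => row 1
  'b' => row 0
  'n' => row 1
  'h' => row 0
Rows:
  Row 0: "agbh"
  Row 1: "imn"
First row length: 4

4


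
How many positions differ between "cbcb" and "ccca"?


Comparing "cbcb" and "ccca" position by position:
  Position 0: 'c' vs 'c' => same
  Position 1: 'b' vs 'c' => DIFFER
  Position 2: 'c' vs 'c' => same
  Position 3: 'b' vs 'a' => DIFFER
Positions that differ: 2

2


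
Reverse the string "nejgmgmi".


Input: nejgmgmi
Reading characters right to left:
  Position 7: 'i'
  Position 6: 'm'
  Position 5: 'g'
  Position 4: 'm'
  Position 3: 'g'
  Position 2: 'j'
  Position 1: 'e'
  Position 0: 'n'
Reversed: imgmgjen

imgmgjen


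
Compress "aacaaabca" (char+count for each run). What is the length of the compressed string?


Input: aacaaabca
Runs:
  'a' x 2 => "a2"
  'c' x 1 => "c1"
  'a' x 3 => "a3"
  'b' x 1 => "b1"
  'c' x 1 => "c1"
  'a' x 1 => "a1"
Compressed: "a2c1a3b1c1a1"
Compressed length: 12

12


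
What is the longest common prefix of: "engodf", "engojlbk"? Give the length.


Words: engodf, engojlbk
  Position 0: all 'e' => match
  Position 1: all 'n' => match
  Position 2: all 'g' => match
  Position 3: all 'o' => match
  Position 4: ('d', 'j') => mismatch, stop
LCP = "engo" (length 4)

4


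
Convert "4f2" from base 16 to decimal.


Input: "4f2" in base 16
Positional expansion:
  Digit '4' (value 4) x 16^2 = 1024
  Digit 'f' (value 15) x 16^1 = 240
  Digit '2' (value 2) x 16^0 = 2
Sum = 1266

1266


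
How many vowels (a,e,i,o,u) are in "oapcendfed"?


Input: oapcendfed
Checking each character:
  'o' at position 0: vowel (running total: 1)
  'a' at position 1: vowel (running total: 2)
  'p' at position 2: consonant
  'c' at position 3: consonant
  'e' at position 4: vowel (running total: 3)
  'n' at position 5: consonant
  'd' at position 6: consonant
  'f' at position 7: consonant
  'e' at position 8: vowel (running total: 4)
  'd' at position 9: consonant
Total vowels: 4

4


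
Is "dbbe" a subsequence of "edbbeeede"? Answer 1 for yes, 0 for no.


Check if "dbbe" is a subsequence of "edbbeeede"
Greedy scan:
  Position 0 ('e'): no match needed
  Position 1 ('d'): matches sub[0] = 'd'
  Position 2 ('b'): matches sub[1] = 'b'
  Position 3 ('b'): matches sub[2] = 'b'
  Position 4 ('e'): matches sub[3] = 'e'
  Position 5 ('e'): no match needed
  Position 6 ('e'): no match needed
  Position 7 ('d'): no match needed
  Position 8 ('e'): no match needed
All 4 characters matched => is a subsequence

1


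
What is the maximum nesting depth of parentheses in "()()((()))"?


Input: "()()((()))"
Tracking depth:
  Position 0 '(': depth becomes 1
  Position 1 ')': depth becomes 0
  Position 2 '(': depth becomes 1
  Position 3 ')': depth becomes 0
  Position 4 '(': depth becomes 1
  Position 5 '(': depth becomes 2
  Position 6 '(': depth becomes 3
  Position 7 ')': depth becomes 2
  Position 8 ')': depth becomes 1
  Position 9 ')': depth becomes 0
Maximum depth reached: 3

3


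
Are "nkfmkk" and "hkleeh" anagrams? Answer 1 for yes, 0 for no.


Strings: "nkfmkk", "hkleeh"
Sorted first:  fkkkmn
Sorted second: eehhkl
Differ at position 0: 'f' vs 'e' => not anagrams

0


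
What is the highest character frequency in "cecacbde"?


Input: cecacbde
Character counts:
  'a': 1
  'b': 1
  'c': 3
  'd': 1
  'e': 2
Maximum frequency: 3

3


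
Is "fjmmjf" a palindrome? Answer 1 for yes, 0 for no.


Input: fjmmjf
Reversed: fjmmjf
  Compare pos 0 ('f') with pos 5 ('f'): match
  Compare pos 1 ('j') with pos 4 ('j'): match
  Compare pos 2 ('m') with pos 3 ('m'): match
Result: palindrome

1


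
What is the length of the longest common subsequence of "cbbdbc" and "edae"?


LCS of "cbbdbc" and "edae"
DP table:
           e    d    a    e
      0    0    0    0    0
  c   0    0    0    0    0
  b   0    0    0    0    0
  b   0    0    0    0    0
  d   0    0    1    1    1
  b   0    0    1    1    1
  c   0    0    1    1    1
LCS length = dp[6][4] = 1

1


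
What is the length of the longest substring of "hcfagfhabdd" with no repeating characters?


Input: "hcfagfhabdd"
Sliding window (track last position of each char):
  Position 0 ('h'): window [0,0] length 1 -- new best
  Position 1 ('c'): window [0,1] length 2 -- new best
  Position 2 ('f'): window [0,2] length 3 -- new best
  Position 3 ('a'): window [0,3] length 4 -- new best
  Position 4 ('g'): window [0,4] length 5 -- new best
  Position 5 ('f'): repeat (last at 2), move window start to 3
  Position 5 ('f'): window [3,5] length 3
  Position 6 ('h'): window [3,6] length 4
  Position 7 ('a'): repeat (last at 3), move window start to 4
  Position 7 ('a'): window [4,7] length 4
  Position 8 ('b'): window [4,8] length 5
  Position 9 ('d'): window [4,9] length 6 -- new best
  Position 10 ('d'): repeat (last at 9), move window start to 10
  Position 10 ('d'): window [10,10] length 1
Longest substring with no repeats: "gfhabd" with length 6

6


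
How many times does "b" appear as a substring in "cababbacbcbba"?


Searching for "b" in "cababbacbcbba"
Scanning each position:
  Position 0: "c" => no
  Position 1: "a" => no
  Position 2: "b" => MATCH
  Position 3: "a" => no
  Position 4: "b" => MATCH
  Position 5: "b" => MATCH
  Position 6: "a" => no
  Position 7: "c" => no
  Position 8: "b" => MATCH
  Position 9: "c" => no
  Position 10: "b" => MATCH
  Position 11: "b" => MATCH
  Position 12: "a" => no
Total occurrences: 6

6


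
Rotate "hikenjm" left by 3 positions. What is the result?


Input: "hikenjm", rotate left by 3
First 3 characters: "hik"
Remaining characters: "enjm"
Concatenate remaining + first: "enjm" + "hik" = "enjmhik"

enjmhik


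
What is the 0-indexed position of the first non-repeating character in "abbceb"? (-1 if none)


Input: abbceb
Character frequencies:
  'a': 1
  'b': 3
  'c': 1
  'e': 1
Scanning left to right for freq == 1:
  Position 0 ('a'): unique! => answer = 0

0


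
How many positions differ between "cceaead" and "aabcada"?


Comparing "cceaead" and "aabcada" position by position:
  Position 0: 'c' vs 'a' => DIFFER
  Position 1: 'c' vs 'a' => DIFFER
  Position 2: 'e' vs 'b' => DIFFER
  Position 3: 'a' vs 'c' => DIFFER
  Position 4: 'e' vs 'a' => DIFFER
  Position 5: 'a' vs 'd' => DIFFER
  Position 6: 'd' vs 'a' => DIFFER
Positions that differ: 7

7


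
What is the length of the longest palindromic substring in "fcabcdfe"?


Input: "fcabcdfe"
Checking substrings for palindromes:
  No multi-char palindromic substrings found
Longest palindromic substring: "f" with length 1

1


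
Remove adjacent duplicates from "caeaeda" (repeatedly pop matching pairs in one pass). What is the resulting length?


Input: caeaeda
Stack-based adjacent duplicate removal:
  Read 'c': push. Stack: c
  Read 'a': push. Stack: ca
  Read 'e': push. Stack: cae
  Read 'a': push. Stack: caea
  Read 'e': push. Stack: caeae
  Read 'd': push. Stack: caeaed
  Read 'a': push. Stack: caeaeda
Final stack: "caeaeda" (length 7)

7


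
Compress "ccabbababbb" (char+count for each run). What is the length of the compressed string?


Input: ccabbababbb
Runs:
  'c' x 2 => "c2"
  'a' x 1 => "a1"
  'b' x 2 => "b2"
  'a' x 1 => "a1"
  'b' x 1 => "b1"
  'a' x 1 => "a1"
  'b' x 3 => "b3"
Compressed: "c2a1b2a1b1a1b3"
Compressed length: 14

14


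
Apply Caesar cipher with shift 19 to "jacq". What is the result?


Caesar cipher: shift "jacq" by 19
  'j' (pos 9) + 19 = pos 2 = 'c'
  'a' (pos 0) + 19 = pos 19 = 't'
  'c' (pos 2) + 19 = pos 21 = 'v'
  'q' (pos 16) + 19 = pos 9 = 'j'
Result: ctvj

ctvj


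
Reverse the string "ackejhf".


Input: ackejhf
Reading characters right to left:
  Position 6: 'f'
  Position 5: 'h'
  Position 4: 'j'
  Position 3: 'e'
  Position 2: 'k'
  Position 1: 'c'
  Position 0: 'a'
Reversed: fhjekca

fhjekca


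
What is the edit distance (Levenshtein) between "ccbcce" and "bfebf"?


Computing edit distance: "ccbcce" -> "bfebf"
DP table:
           b    f    e    b    f
      0    1    2    3    4    5
  c   1    1    2    3    4    5
  c   2    2    2    3    4    5
  b   3    2    3    3    3    4
  c   4    3    3    4    4    4
  c   5    4    4    4    5    5
  e   6    5    5    4    5    6
Edit distance = dp[6][5] = 6

6


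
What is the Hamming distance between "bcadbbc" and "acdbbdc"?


Comparing "bcadbbc" and "acdbbdc" position by position:
  Position 0: 'b' vs 'a' => differ
  Position 1: 'c' vs 'c' => same
  Position 2: 'a' vs 'd' => differ
  Position 3: 'd' vs 'b' => differ
  Position 4: 'b' vs 'b' => same
  Position 5: 'b' vs 'd' => differ
  Position 6: 'c' vs 'c' => same
Total differences (Hamming distance): 4

4


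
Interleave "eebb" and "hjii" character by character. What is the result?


Interleaving "eebb" and "hjii":
  Position 0: 'e' from first, 'h' from second => "eh"
  Position 1: 'e' from first, 'j' from second => "ej"
  Position 2: 'b' from first, 'i' from second => "bi"
  Position 3: 'b' from first, 'i' from second => "bi"
Result: ehejbibi

ehejbibi


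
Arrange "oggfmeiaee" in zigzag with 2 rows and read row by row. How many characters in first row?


Zigzag "oggfmeiaee" into 2 rows:
Placing characters:
  'o' => row 0
  'g' => row 1
  'g' => row 0
  'f' => row 1
  'm' => row 0
  'e' => row 1
  'i' => row 0
  'a' => row 1
  'e' => row 0
  'e' => row 1
Rows:
  Row 0: "ogmie"
  Row 1: "gfeae"
First row length: 5

5


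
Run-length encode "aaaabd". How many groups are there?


Input: aaaabd
Scanning for consecutive runs:
  Group 1: 'a' x 4 (positions 0-3)
  Group 2: 'b' x 1 (positions 4-4)
  Group 3: 'd' x 1 (positions 5-5)
Total groups: 3

3


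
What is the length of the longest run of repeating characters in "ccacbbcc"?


Input: "ccacbbcc"
Scanning for longest run:
  Position 1 ('c'): continues run of 'c', length=2
  Position 2 ('a'): new char, reset run to 1
  Position 3 ('c'): new char, reset run to 1
  Position 4 ('b'): new char, reset run to 1
  Position 5 ('b'): continues run of 'b', length=2
  Position 6 ('c'): new char, reset run to 1
  Position 7 ('c'): continues run of 'c', length=2
Longest run: 'c' with length 2

2


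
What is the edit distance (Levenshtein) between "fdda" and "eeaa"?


Computing edit distance: "fdda" -> "eeaa"
DP table:
           e    e    a    a
      0    1    2    3    4
  f   1    1    2    3    4
  d   2    2    2    3    4
  d   3    3    3    3    4
  a   4    4    4    3    3
Edit distance = dp[4][4] = 3

3


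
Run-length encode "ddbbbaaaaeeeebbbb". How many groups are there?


Input: ddbbbaaaaeeeebbbb
Scanning for consecutive runs:
  Group 1: 'd' x 2 (positions 0-1)
  Group 2: 'b' x 3 (positions 2-4)
  Group 3: 'a' x 4 (positions 5-8)
  Group 4: 'e' x 4 (positions 9-12)
  Group 5: 'b' x 4 (positions 13-16)
Total groups: 5

5


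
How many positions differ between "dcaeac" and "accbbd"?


Comparing "dcaeac" and "accbbd" position by position:
  Position 0: 'd' vs 'a' => DIFFER
  Position 1: 'c' vs 'c' => same
  Position 2: 'a' vs 'c' => DIFFER
  Position 3: 'e' vs 'b' => DIFFER
  Position 4: 'a' vs 'b' => DIFFER
  Position 5: 'c' vs 'd' => DIFFER
Positions that differ: 5

5


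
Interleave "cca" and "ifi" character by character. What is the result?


Interleaving "cca" and "ifi":
  Position 0: 'c' from first, 'i' from second => "ci"
  Position 1: 'c' from first, 'f' from second => "cf"
  Position 2: 'a' from first, 'i' from second => "ai"
Result: cicfai

cicfai


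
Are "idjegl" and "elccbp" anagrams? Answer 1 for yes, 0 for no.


Strings: "idjegl", "elccbp"
Sorted first:  degijl
Sorted second: bccelp
Differ at position 0: 'd' vs 'b' => not anagrams

0
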